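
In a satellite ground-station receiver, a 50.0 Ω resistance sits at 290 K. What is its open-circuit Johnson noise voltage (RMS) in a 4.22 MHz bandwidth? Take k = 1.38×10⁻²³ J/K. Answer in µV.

1.84 µV

V_n = √(4kTRB)
4kTRB = 4 × 1.38×10⁻²³ × 290 × 5.00×10¹ × 4.22×10⁶ = 3.38×10⁻¹² V²
V_n = √(3.38×10⁻¹²) = 1.84×10⁻⁶ V = 1.84 µV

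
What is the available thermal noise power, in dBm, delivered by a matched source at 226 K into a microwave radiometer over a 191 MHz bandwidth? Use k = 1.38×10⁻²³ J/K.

−92.2 dBm

P_n = kTB = 1.38×10⁻²³ × 226 × 1.91×10⁸ = 5.96×10⁻¹³ W
In dBm: 10 log₁₀(5.96×10⁻¹³ / 10⁻³) = −92.2 dBm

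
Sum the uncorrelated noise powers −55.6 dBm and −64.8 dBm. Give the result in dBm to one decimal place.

Convert to linear, add, convert back:
P₁ = 2.75×10⁻⁹ W, P₂ = 3.31×10⁻¹⁰ W
P_tot = 3.09×10⁻⁹ W → 10 log₁₀(P_tot / 10⁻³) = −55.1 dBm

−55.1 dBm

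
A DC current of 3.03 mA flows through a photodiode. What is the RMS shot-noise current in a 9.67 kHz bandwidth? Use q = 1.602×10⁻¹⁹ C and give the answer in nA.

I_n = √(2qI·B)
2qI·B = 2 × 1.602×10⁻¹⁹ × 3.03×10⁻³ × 9.67×10³ = 9.39×10⁻¹⁸ A²
I_n = √(9.39×10⁻¹⁸) = 3.06×10⁻⁹ A = 3.06 nA

3.06 nA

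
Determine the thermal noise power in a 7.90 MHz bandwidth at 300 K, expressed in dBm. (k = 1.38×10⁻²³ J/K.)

−104.9 dBm

P_n = kTB = 1.38×10⁻²³ × 300 × 7.90×10⁶ = 3.27×10⁻¹⁴ W
In dBm: 10 log₁₀(3.27×10⁻¹⁴ / 10⁻³) = −104.9 dBm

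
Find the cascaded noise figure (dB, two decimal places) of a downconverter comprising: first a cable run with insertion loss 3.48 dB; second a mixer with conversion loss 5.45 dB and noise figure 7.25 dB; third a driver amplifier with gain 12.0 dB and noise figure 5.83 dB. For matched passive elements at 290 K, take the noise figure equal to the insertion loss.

Convert to linear (a loss of L dB is a gain of −L dB): F_i = 10^(NF_i/10), G_i = 10^(G_i,dB/10)
  Stage 1: F_1 = 10^(3.48/10) = 2.228, G_1 = 10^(−3.48/10) = 0.4487
  Stage 2: F_2 = 10^(7.25/10) = 5.309, G_2 = 10^(−5.45/10) = 0.2851
  Stage 3: F_3 = 10^(5.83/10) = 3.828, G_3 = 10^(12.0/10) = 15.85
Friis cascade:
  F = 2.228 + (5.309 − 1)/0.4487 + (3.828 − 1)/0.1279 = 33.94
NF = 10 log₁₀(33.94) = 15.31 dB

15.31 dB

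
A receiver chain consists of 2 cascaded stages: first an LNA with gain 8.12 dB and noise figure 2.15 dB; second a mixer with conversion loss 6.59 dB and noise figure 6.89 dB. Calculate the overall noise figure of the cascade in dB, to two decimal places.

3.50 dB

Convert to linear (a loss of L dB is a gain of −L dB): F_i = 10^(NF_i/10), G_i = 10^(G_i,dB/10)
  Stage 1: F_1 = 10^(2.15/10) = 1.641, G_1 = 10^(8.12/10) = 6.486
  Stage 2: F_2 = 10^(6.89/10) = 4.887, G_2 = 10^(−6.59/10) = 0.2193
Friis cascade:
  F = 1.641 + (4.887 − 1)/6.486 = 2.240
NF = 10 log₁₀(2.240) = 3.50 dB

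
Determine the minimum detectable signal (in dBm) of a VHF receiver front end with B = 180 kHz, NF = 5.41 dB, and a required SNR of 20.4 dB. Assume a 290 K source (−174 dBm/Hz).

−95.6 dBm

Sensitivity = −174 + 10 log₁₀(B) + NF + SNR_min
= −174 + 52.55 + 5.41 + 20.4
= −95.64 dBm → −95.6 dBm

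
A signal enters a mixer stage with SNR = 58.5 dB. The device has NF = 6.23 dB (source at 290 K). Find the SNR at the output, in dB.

By definition F = SNR_in/SNR_out, so in dB: SNR_out = SNR_in − NF
SNR_out = 58.5 − 6.23 = 52.27 dB

52.27 dB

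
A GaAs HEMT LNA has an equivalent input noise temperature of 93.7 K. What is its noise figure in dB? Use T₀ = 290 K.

F = 1 + T_e/T₀ = 1 + 93.7/290 = 1.3231
NF = 10 log₁₀(1.3231) = 1.22 dB

1.22 dB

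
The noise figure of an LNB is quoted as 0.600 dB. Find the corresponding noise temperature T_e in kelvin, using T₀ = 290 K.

43.0 K

F = 10^(0.600/10) = 1.14815
T_e = (F − 1)·T₀ = (1.14815 − 1) × 290 = 43.0 K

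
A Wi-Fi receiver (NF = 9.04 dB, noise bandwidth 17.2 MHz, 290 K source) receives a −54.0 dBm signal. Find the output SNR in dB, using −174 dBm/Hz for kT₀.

Noise floor: N = −174 + 10 log₁₀(B) + NF
10 log₁₀(1.72×10⁷) = 72.36 dB
N = −174 + 72.36 + 9.04 = −92.60 dBm
SNR = P_sig − N = −54.0 − (−92.60) = 38.60 dB → 38.6 dB

38.6 dB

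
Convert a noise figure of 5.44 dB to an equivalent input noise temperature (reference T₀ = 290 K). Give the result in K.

F = 10^(5.44/10) = 3.49945
T_e = (F − 1)·T₀ = (3.49945 − 1) × 290 = 725 K

725 K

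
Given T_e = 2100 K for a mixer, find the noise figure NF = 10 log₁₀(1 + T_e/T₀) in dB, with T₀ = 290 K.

9.16 dB

F = 1 + T_e/T₀ = 1 + 2100/290 = 8.24138
NF = 10 log₁₀(8.24138) = 9.16 dB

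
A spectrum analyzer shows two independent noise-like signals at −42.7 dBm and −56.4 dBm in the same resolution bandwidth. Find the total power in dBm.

−42.5 dBm

Convert to linear, add, convert back:
P₁ = 5.37×10⁻⁸ W, P₂ = 2.29×10⁻⁹ W
P_tot = 5.60×10⁻⁸ W → 10 log₁₀(P_tot / 10⁻³) = −42.5 dBm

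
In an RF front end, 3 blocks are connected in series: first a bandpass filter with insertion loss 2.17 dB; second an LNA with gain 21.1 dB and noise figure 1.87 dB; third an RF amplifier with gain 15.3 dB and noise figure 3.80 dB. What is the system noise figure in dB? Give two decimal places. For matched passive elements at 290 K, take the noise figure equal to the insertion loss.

Convert to linear (a loss of L dB is a gain of −L dB): F_i = 10^(NF_i/10), G_i = 10^(G_i,dB/10)
  Stage 1: F_1 = 10^(2.17/10) = 1.648, G_1 = 10^(−2.17/10) = 0.6067
  Stage 2: F_2 = 10^(1.87/10) = 1.538, G_2 = 10^(21.1/10) = 128.8
  Stage 3: F_3 = 10^(3.80/10) = 2.399, G_3 = 10^(15.3/10) = 33.88
Friis cascade:
  F = 1.648 + (1.538 − 1)/0.6067 + (2.399 − 1)/78.16 = 2.553
NF = 10 log₁₀(2.553) = 4.07 dB

4.07 dB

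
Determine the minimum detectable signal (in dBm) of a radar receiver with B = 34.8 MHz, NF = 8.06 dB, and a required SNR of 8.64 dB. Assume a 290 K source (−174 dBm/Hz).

Sensitivity = −174 + 10 log₁₀(B) + NF + SNR_min
= −174 + 75.42 + 8.06 + 8.64
= −81.88 dBm → −81.9 dBm

−81.9 dBm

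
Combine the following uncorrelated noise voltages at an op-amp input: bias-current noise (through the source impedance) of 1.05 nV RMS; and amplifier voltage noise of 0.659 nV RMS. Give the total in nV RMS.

1.24 nV

Uncorrelated sources add in power (mean-square): V_tot = √(ΣV_i²)
V_tot = √[(1.05×10⁻⁹)² + (6.59×10⁻¹⁰)²] = 1.24×10⁻⁹ V = 1.24 nV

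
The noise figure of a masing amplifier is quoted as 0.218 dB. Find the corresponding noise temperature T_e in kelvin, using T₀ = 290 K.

14.9 K

F = 10^(0.218/10) = 1.05148
T_e = (F − 1)·T₀ = (1.05148 − 1) × 290 = 14.9 K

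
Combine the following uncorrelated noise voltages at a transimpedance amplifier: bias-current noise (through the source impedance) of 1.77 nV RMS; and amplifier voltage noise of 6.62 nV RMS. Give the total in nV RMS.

6.85 nV

Uncorrelated sources add in power (mean-square): V_tot = √(ΣV_i²)
V_tot = √[(1.77×10⁻⁹)² + (6.62×10⁻⁹)²] = 6.85×10⁻⁹ V = 6.85 nV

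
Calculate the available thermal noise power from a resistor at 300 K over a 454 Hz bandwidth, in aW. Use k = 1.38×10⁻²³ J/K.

1.88 aW

P_n = kTB = 1.38×10⁻²³ × 300 × 4.54×10² = 1.88×10⁻¹⁸ W = 1.88 aW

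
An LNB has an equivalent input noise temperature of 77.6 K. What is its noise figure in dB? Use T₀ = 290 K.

1.03 dB

F = 1 + T_e/T₀ = 1 + 77.6/290 = 1.26759
NF = 10 log₁₀(1.26759) = 1.03 dB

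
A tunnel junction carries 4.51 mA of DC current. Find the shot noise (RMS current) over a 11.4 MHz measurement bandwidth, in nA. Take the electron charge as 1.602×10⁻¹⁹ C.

I_n = √(2qI·B)
2qI·B = 2 × 1.602×10⁻¹⁹ × 4.51×10⁻³ × 1.14×10⁷ = 1.65×10⁻¹⁴ A²
I_n = √(1.65×10⁻¹⁴) = 1.28×10⁻⁷ A = 128 nA

128 nA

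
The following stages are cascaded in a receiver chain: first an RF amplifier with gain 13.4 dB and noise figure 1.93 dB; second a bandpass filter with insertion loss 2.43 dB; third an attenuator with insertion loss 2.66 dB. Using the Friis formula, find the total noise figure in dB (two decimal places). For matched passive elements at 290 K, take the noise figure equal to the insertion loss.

2.20 dB

Convert to linear (a loss of L dB is a gain of −L dB): F_i = 10^(NF_i/10), G_i = 10^(G_i,dB/10)
  Stage 1: F_1 = 10^(1.93/10) = 1.560, G_1 = 10^(13.4/10) = 21.88
  Stage 2: F_2 = 10^(2.43/10) = 1.750, G_2 = 10^(−2.43/10) = 0.5715
  Stage 3: F_3 = 10^(2.66/10) = 1.845, G_3 = 10^(−2.66/10) = 0.5420
Friis cascade:
  F = 1.560 + (1.750 − 1)/21.88 + (1.845 − 1)/12.50 = 1.661
NF = 10 log₁₀(1.661) = 2.20 dB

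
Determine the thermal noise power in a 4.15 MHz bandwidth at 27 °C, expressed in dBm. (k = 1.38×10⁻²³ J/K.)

T = 27 °C + 273.15 = 300.15 K
P_n = kTB = 1.38×10⁻²³ × 300.15 × 4.15×10⁶ = 1.72×10⁻¹⁴ W
In dBm: 10 log₁₀(1.72×10⁻¹⁴ / 10⁻³) = −107.6 dBm

−107.6 dBm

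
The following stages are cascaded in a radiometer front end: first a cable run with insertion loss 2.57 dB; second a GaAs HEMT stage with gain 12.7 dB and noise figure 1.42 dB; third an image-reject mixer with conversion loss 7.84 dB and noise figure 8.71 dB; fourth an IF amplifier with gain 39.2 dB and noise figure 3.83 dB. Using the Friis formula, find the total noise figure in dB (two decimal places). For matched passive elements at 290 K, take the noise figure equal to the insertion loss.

5.98 dB

Convert to linear (a loss of L dB is a gain of −L dB): F_i = 10^(NF_i/10), G_i = 10^(G_i,dB/10)
  Stage 1: F_1 = 10^(2.57/10) = 1.807, G_1 = 10^(−2.57/10) = 0.5534
  Stage 2: F_2 = 10^(1.42/10) = 1.387, G_2 = 10^(12.7/10) = 18.62
  Stage 3: F_3 = 10^(8.71/10) = 7.430, G_3 = 10^(−7.84/10) = 0.1644
  Stage 4: F_4 = 10^(3.83/10) = 2.415, G_4 = 10^(39.2/10) = 8318
Friis cascade:
  F = 1.807 + (1.387 − 1)/0.5534 + (7.430 − 1)/10.30 + (2.415 − 1)/1.694 = 3.966
NF = 10 log₁₀(3.966) = 5.98 dB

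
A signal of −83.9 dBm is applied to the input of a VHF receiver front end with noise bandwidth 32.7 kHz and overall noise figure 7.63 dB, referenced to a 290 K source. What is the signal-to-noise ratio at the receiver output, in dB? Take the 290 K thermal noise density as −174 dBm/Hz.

Noise floor: N = −174 + 10 log₁₀(B) + NF
10 log₁₀(3.27×10⁴) = 45.15 dB
N = −174 + 45.15 + 7.63 = −121.22 dBm
SNR = P_sig − N = −83.9 − (−121.22) = 37.32 dB → 37.3 dB

37.3 dB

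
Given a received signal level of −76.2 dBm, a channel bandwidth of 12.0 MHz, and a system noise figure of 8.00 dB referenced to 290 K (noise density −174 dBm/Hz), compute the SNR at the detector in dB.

19.0 dB

Noise floor: N = −174 + 10 log₁₀(B) + NF
10 log₁₀(1.20×10⁷) = 70.79 dB
N = −174 + 70.79 + 8.00 = −95.21 dBm
SNR = P_sig − N = −76.2 − (−95.21) = 19.01 dB → 19.0 dB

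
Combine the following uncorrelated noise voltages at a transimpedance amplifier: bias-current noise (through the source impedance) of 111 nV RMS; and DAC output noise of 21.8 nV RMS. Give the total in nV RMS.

113 nV

Uncorrelated sources add in power (mean-square): V_tot = √(ΣV_i²)
V_tot = √[(1.11×10⁻⁷)² + (2.18×10⁻⁸)²] = 1.13×10⁻⁷ V = 113 nV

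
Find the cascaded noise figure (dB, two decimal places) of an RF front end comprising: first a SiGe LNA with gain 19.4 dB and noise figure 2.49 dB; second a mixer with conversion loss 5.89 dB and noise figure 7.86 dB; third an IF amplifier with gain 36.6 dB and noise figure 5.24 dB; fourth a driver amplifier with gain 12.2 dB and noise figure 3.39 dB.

2.87 dB

Convert to linear (a loss of L dB is a gain of −L dB): F_i = 10^(NF_i/10), G_i = 10^(G_i,dB/10)
  Stage 1: F_1 = 10^(2.49/10) = 1.774, G_1 = 10^(19.4/10) = 87.10
  Stage 2: F_2 = 10^(7.86/10) = 6.109, G_2 = 10^(−5.89/10) = 0.2576
  Stage 3: F_3 = 10^(5.24/10) = 3.342, G_3 = 10^(36.6/10) = 4571
  Stage 4: F_4 = 10^(3.39/10) = 2.183, G_4 = 10^(12.2/10) = 16.60
Friis cascade:
  F = 1.774 + (6.109 − 1)/87.10 + (3.342 − 1)/22.44 + (2.183 − 1)/1.026×10⁵ = 1.937
NF = 10 log₁₀(1.937) = 2.87 dB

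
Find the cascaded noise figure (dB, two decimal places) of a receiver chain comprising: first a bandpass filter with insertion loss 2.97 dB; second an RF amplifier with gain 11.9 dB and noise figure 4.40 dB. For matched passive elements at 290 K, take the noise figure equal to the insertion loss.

7.37 dB

Convert to linear (a loss of L dB is a gain of −L dB): F_i = 10^(NF_i/10), G_i = 10^(G_i,dB/10)
  Stage 1: F_1 = 10^(2.97/10) = 1.982, G_1 = 10^(−2.97/10) = 0.5047
  Stage 2: F_2 = 10^(4.40/10) = 2.754, G_2 = 10^(11.9/10) = 15.49
Friis cascade:
  F = 1.982 + (2.754 − 1)/0.5047 = 5.458
NF = 10 log₁₀(5.458) = 7.37 dB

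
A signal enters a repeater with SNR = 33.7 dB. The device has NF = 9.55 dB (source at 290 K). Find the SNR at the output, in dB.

24.15 dB

By definition F = SNR_in/SNR_out, so in dB: SNR_out = SNR_in − NF
SNR_out = 33.7 − 9.55 = 24.15 dB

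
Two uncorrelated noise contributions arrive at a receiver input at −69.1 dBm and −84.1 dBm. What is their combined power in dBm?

Convert to linear, add, convert back:
P₁ = 1.23×10⁻¹⁰ W, P₂ = 3.89×10⁻¹² W
P_tot = 1.27×10⁻¹⁰ W → 10 log₁₀(P_tot / 10⁻³) = −69.0 dBm

−69.0 dBm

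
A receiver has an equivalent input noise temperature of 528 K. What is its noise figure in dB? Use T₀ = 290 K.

4.50 dB

F = 1 + T_e/T₀ = 1 + 528/290 = 2.82069
NF = 10 log₁₀(2.82069) = 4.50 dB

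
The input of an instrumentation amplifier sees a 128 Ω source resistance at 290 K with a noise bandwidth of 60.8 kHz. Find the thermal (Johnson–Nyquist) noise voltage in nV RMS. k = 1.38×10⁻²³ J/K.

353 nV

V_n = √(4kTRB)
4kTRB = 4 × 1.38×10⁻²³ × 290 × 1.28×10² × 6.08×10⁴ = 1.25×10⁻¹³ V²
V_n = √(1.25×10⁻¹³) = 3.53×10⁻⁷ V = 353 nV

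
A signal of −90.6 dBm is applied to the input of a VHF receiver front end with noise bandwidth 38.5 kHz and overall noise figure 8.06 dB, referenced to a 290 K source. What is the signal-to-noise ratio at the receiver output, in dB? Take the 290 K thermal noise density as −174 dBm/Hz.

29.5 dB

Noise floor: N = −174 + 10 log₁₀(B) + NF
10 log₁₀(3.85×10⁴) = 45.85 dB
N = −174 + 45.85 + 8.06 = −120.09 dBm
SNR = P_sig − N = −90.6 − (−120.09) = 29.49 dB → 29.5 dB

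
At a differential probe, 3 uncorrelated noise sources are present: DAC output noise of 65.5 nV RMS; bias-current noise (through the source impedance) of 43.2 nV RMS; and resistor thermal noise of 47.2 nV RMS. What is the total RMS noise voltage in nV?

Uncorrelated sources add in power (mean-square): V_tot = √(ΣV_i²)
V_tot = √[(6.55×10⁻⁸)² + (4.32×10⁻⁸)² + (4.72×10⁻⁸)²] = 9.16×10⁻⁸ V = 91.6 nV

91.6 nV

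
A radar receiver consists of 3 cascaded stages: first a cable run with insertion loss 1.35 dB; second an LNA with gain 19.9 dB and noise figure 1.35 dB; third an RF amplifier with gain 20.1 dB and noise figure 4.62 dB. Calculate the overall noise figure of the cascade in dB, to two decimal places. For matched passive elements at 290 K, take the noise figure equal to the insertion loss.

Convert to linear (a loss of L dB is a gain of −L dB): F_i = 10^(NF_i/10), G_i = 10^(G_i,dB/10)
  Stage 1: F_1 = 10^(1.35/10) = 1.365, G_1 = 10^(−1.35/10) = 0.7328
  Stage 2: F_2 = 10^(1.35/10) = 1.365, G_2 = 10^(19.9/10) = 97.72
  Stage 3: F_3 = 10^(4.62/10) = 2.897, G_3 = 10^(20.1/10) = 102.3
Friis cascade:
  F = 1.365 + (1.365 − 1)/0.7328 + (2.897 − 1)/71.61 = 1.889
NF = 10 log₁₀(1.889) = 2.76 dB

2.76 dB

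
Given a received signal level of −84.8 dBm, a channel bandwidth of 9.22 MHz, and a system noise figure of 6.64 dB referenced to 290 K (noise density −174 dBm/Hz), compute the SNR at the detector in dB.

12.9 dB

Noise floor: N = −174 + 10 log₁₀(B) + NF
10 log₁₀(9.22×10⁶) = 69.65 dB
N = −174 + 69.65 + 6.64 = −97.71 dBm
SNR = P_sig − N = −84.8 − (−97.71) = 12.91 dB → 12.9 dB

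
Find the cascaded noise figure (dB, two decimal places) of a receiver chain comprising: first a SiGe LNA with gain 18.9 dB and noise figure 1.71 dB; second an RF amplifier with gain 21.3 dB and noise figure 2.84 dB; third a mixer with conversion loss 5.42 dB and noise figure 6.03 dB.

Convert to linear (a loss of L dB is a gain of −L dB): F_i = 10^(NF_i/10), G_i = 10^(G_i,dB/10)
  Stage 1: F_1 = 10^(1.71/10) = 1.483, G_1 = 10^(18.9/10) = 77.62
  Stage 2: F_2 = 10^(2.84/10) = 1.923, G_2 = 10^(21.3/10) = 134.9
  Stage 3: F_3 = 10^(6.03/10) = 4.009, G_3 = 10^(−5.42/10) = 0.2871
Friis cascade:
  F = 1.483 + (1.923 − 1)/77.62 + (4.009 − 1)/1.047×10⁴ = 1.495
NF = 10 log₁₀(1.495) = 1.75 dB

1.75 dB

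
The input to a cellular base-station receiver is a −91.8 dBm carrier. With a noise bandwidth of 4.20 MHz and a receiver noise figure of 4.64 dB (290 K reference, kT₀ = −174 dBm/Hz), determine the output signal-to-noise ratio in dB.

11.3 dB

Noise floor: N = −174 + 10 log₁₀(B) + NF
10 log₁₀(4.20×10⁶) = 66.23 dB
N = −174 + 66.23 + 4.64 = −103.13 dBm
SNR = P_sig − N = −91.8 − (−103.13) = 11.33 dB → 11.3 dB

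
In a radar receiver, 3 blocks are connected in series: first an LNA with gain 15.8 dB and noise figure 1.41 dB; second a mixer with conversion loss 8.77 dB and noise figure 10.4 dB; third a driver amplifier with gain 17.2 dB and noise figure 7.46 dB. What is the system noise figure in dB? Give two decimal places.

4.07 dB

Convert to linear (a loss of L dB is a gain of −L dB): F_i = 10^(NF_i/10), G_i = 10^(G_i,dB/10)
  Stage 1: F_1 = 10^(1.41/10) = 1.384, G_1 = 10^(15.8/10) = 38.02
  Stage 2: F_2 = 10^(10.4/10) = 10.96, G_2 = 10^(−8.77/10) = 0.1327
  Stage 3: F_3 = 10^(7.46/10) = 5.572, G_3 = 10^(17.2/10) = 52.48
Friis cascade:
  F = 1.384 + (10.96 − 1)/38.02 + (5.572 − 1)/5.047 = 2.552
NF = 10 log₁₀(2.552) = 4.07 dB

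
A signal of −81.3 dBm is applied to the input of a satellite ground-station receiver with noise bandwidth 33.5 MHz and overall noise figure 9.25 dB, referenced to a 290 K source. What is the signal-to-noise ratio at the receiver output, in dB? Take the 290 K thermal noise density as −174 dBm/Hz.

8.2 dB

Noise floor: N = −174 + 10 log₁₀(B) + NF
10 log₁₀(3.35×10⁷) = 75.25 dB
N = −174 + 75.25 + 9.25 = −89.50 dBm
SNR = P_sig − N = −81.3 − (−89.50) = 8.20 dB → 8.2 dB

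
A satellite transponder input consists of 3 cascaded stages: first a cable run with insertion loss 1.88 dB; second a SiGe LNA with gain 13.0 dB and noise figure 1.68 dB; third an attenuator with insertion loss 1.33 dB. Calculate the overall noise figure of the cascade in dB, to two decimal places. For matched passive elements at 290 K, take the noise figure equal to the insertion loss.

Convert to linear (a loss of L dB is a gain of −L dB): F_i = 10^(NF_i/10), G_i = 10^(G_i,dB/10)
  Stage 1: F_1 = 10^(1.88/10) = 1.542, G_1 = 10^(−1.88/10) = 0.6486
  Stage 2: F_2 = 10^(1.68/10) = 1.472, G_2 = 10^(13.0/10) = 19.95
  Stage 3: F_3 = 10^(1.33/10) = 1.358, G_3 = 10^(−1.33/10) = 0.7362
Friis cascade:
  F = 1.542 + (1.472 − 1)/0.6486 + (1.358 − 1)/12.94 = 2.298
NF = 10 log₁₀(2.298) = 3.61 dB

3.61 dB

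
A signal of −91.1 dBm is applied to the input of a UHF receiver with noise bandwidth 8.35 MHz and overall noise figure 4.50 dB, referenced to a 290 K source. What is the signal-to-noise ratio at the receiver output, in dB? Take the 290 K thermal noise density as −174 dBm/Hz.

Noise floor: N = −174 + 10 log₁₀(B) + NF
10 log₁₀(8.35×10⁶) = 69.22 dB
N = −174 + 69.22 + 4.50 = −100.28 dBm
SNR = P_sig − N = −91.1 − (−100.28) = 9.18 dB → 9.2 dB

9.2 dB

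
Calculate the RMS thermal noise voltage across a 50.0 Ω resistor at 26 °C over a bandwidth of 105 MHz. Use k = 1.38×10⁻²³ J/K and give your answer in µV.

9.31 µV

T = 26 °C + 273.15 = 299.15 K
V_n = √(4kTRB)
4kTRB = 4 × 1.38×10⁻²³ × 299.15 × 5.00×10¹ × 1.05×10⁸ = 8.67×10⁻¹¹ V²
V_n = √(8.67×10⁻¹¹) = 9.31×10⁻⁶ V = 9.31 µV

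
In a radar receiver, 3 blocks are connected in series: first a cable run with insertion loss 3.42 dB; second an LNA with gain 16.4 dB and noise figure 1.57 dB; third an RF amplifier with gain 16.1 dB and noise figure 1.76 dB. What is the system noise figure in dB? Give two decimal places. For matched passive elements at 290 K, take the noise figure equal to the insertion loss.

Convert to linear (a loss of L dB is a gain of −L dB): F_i = 10^(NF_i/10), G_i = 10^(G_i,dB/10)
  Stage 1: F_1 = 10^(3.42/10) = 2.198, G_1 = 10^(−3.42/10) = 0.4550
  Stage 2: F_2 = 10^(1.57/10) = 1.435, G_2 = 10^(16.4/10) = 43.65
  Stage 3: F_3 = 10^(1.76/10) = 1.500, G_3 = 10^(16.1/10) = 40.74
Friis cascade:
  F = 2.198 + (1.435 − 1)/0.4550 + (1.500 − 1)/19.86 = 3.180
NF = 10 log₁₀(3.180) = 5.02 dB

5.02 dB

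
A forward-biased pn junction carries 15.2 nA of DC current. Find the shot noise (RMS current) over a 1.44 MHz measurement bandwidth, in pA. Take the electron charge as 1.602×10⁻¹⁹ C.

I_n = √(2qI·B)
2qI·B = 2 × 1.602×10⁻¹⁹ × 1.52×10⁻⁸ × 1.44×10⁶ = 7.01×10⁻²¹ A²
I_n = √(7.01×10⁻²¹) = 8.37×10⁻¹¹ A = 83.7 pA

83.7 pA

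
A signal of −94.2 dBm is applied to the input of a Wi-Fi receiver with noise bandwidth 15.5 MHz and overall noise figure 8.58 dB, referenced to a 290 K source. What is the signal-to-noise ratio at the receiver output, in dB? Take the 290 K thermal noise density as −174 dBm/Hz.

Noise floor: N = −174 + 10 log₁₀(B) + NF
10 log₁₀(1.55×10⁷) = 71.9 dB
N = −174 + 71.9 + 8.58 = −93.52 dBm
SNR = P_sig − N = −94.2 − (−93.52) = −0.68 dB → −0.7 dB

−0.7 dB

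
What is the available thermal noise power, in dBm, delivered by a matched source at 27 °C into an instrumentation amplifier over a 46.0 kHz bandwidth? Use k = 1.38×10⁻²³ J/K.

T = 27 °C + 273.15 = 300.15 K
P_n = kTB = 1.38×10⁻²³ × 300.15 × 4.60×10⁴ = 1.91×10⁻¹⁶ W
In dBm: 10 log₁₀(1.91×10⁻¹⁶ / 10⁻³) = −127.2 dBm

−127.2 dBm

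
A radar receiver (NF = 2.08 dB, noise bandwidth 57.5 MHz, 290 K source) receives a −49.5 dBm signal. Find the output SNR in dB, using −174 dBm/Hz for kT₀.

44.8 dB

Noise floor: N = −174 + 10 log₁₀(B) + NF
10 log₁₀(5.75×10⁷) = 77.6 dB
N = −174 + 77.6 + 2.08 = −94.32 dBm
SNR = P_sig − N = −49.5 − (−94.32) = 44.82 dB → 44.8 dB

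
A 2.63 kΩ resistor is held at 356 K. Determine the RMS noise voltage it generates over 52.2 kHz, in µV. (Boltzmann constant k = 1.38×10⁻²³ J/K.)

1.64 µV

V_n = √(4kTRB)
4kTRB = 4 × 1.38×10⁻²³ × 356 × 2.63×10³ × 5.22×10⁴ = 2.70×10⁻¹² V²
V_n = √(2.70×10⁻¹²) = 1.64×10⁻⁶ V = 1.64 µV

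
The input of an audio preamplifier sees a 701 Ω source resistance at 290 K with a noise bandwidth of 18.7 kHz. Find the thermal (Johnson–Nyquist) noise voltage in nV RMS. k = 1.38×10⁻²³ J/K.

V_n = √(4kTRB)
4kTRB = 4 × 1.38×10⁻²³ × 290 × 7.01×10² × 1.87×10⁴ = 2.10×10⁻¹³ V²
V_n = √(2.10×10⁻¹³) = 4.58×10⁻⁷ V = 458 nV

458 nV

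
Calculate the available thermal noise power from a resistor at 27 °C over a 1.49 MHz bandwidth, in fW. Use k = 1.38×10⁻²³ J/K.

T = 27 °C + 273.15 = 300.15 K
P_n = kTB = 1.38×10⁻²³ × 300.15 × 1.49×10⁶ = 6.17×10⁻¹⁵ W = 6.17 fW

6.17 fW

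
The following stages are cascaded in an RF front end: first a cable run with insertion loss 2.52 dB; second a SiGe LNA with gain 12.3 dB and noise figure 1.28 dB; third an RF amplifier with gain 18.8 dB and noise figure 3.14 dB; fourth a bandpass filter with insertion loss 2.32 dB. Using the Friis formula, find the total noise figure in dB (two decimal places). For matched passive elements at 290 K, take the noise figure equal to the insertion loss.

4.00 dB

Convert to linear (a loss of L dB is a gain of −L dB): F_i = 10^(NF_i/10), G_i = 10^(G_i,dB/10)
  Stage 1: F_1 = 10^(2.52/10) = 1.786, G_1 = 10^(−2.52/10) = 0.5598
  Stage 2: F_2 = 10^(1.28/10) = 1.343, G_2 = 10^(12.3/10) = 16.98
  Stage 3: F_3 = 10^(3.14/10) = 2.061, G_3 = 10^(18.8/10) = 75.86
  Stage 4: F_4 = 10^(2.32/10) = 1.706, G_4 = 10^(−2.32/10) = 0.5861
Friis cascade:
  F = 1.786 + (1.343 − 1)/0.5598 + (2.061 − 1)/9.506 + (1.706 − 1)/721.1 = 2.511
NF = 10 log₁₀(2.511) = 4.00 dB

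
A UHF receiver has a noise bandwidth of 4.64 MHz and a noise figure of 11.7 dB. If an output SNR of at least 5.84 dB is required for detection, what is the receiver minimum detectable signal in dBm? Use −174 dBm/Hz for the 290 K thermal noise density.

−89.8 dBm

Sensitivity = −174 + 10 log₁₀(B) + NF + SNR_min
= −174 + 66.67 + 11.7 + 5.84
= −89.79 dBm → −89.8 dBm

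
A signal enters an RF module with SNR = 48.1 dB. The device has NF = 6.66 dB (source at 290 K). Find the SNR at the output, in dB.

By definition F = SNR_in/SNR_out, so in dB: SNR_out = SNR_in − NF
SNR_out = 48.1 − 6.66 = 41.44 dB

41.44 dB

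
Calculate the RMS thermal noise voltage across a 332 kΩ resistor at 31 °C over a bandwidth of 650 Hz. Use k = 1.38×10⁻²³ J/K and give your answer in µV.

T = 31 °C + 273.15 = 304.15 K
V_n = √(4kTRB)
4kTRB = 4 × 1.38×10⁻²³ × 304.15 × 3.32×10⁵ × 6.50×10² = 3.62×10⁻¹² V²
V_n = √(3.62×10⁻¹²) = 1.90×10⁻⁶ V = 1.90 µV

1.90 µV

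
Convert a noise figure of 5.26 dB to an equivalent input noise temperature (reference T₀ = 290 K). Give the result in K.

684 K

F = 10^(5.26/10) = 3.35738
T_e = (F − 1)·T₀ = (3.35738 − 1) × 290 = 684 K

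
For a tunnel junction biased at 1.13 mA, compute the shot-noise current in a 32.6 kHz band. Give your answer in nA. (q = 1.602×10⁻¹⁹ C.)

I_n = √(2qI·B)
2qI·B = 2 × 1.602×10⁻¹⁹ × 1.13×10⁻³ × 3.26×10⁴ = 1.18×10⁻¹⁷ A²
I_n = √(1.18×10⁻¹⁷) = 3.44×10⁻⁹ A = 3.44 nA

3.44 nA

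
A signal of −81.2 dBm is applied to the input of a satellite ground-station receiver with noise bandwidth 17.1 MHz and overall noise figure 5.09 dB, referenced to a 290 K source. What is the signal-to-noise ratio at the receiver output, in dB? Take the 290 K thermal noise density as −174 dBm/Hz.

Noise floor: N = −174 + 10 log₁₀(B) + NF
10 log₁₀(1.71×10⁷) = 72.33 dB
N = −174 + 72.33 + 5.09 = −96.58 dBm
SNR = P_sig − N = −81.2 − (−96.58) = 15.38 dB → 15.4 dB

15.4 dB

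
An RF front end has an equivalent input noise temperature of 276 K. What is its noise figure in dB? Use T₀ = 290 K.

2.90 dB

F = 1 + T_e/T₀ = 1 + 276/290 = 1.95172
NF = 10 log₁₀(1.95172) = 2.90 dB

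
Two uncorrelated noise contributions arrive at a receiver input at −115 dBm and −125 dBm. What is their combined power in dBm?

−114.6 dBm

Convert to linear, add, convert back:
P₁ = 3.16×10⁻¹⁵ W, P₂ = 3.16×10⁻¹⁶ W
P_tot = 3.48×10⁻¹⁵ W → 10 log₁₀(P_tot / 10⁻³) = −114.6 dBm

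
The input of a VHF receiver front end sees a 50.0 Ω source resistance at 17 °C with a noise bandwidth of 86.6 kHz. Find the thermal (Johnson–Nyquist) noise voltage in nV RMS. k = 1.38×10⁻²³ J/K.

T = 17 °C + 273.15 = 290.15 K
V_n = √(4kTRB)
4kTRB = 4 × 1.38×10⁻²³ × 290.15 × 5.00×10¹ × 8.66×10⁴ = 6.94×10⁻¹⁴ V²
V_n = √(6.94×10⁻¹⁴) = 2.63×10⁻⁷ V = 263 nV

263 nV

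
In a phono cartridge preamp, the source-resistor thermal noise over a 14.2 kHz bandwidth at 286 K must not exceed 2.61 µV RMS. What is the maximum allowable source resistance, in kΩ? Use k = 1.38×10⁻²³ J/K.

30.4 kΩ

Johnson–Nyquist: V_n = √(4kTRB) ⇒ R = V_n² / (4kTB)
4kTB = 4 × 1.38×10⁻²³ × 286 × 1.42×10⁴ = 2.24×10⁻¹⁶
R = (2.61×10⁻⁶)² / 2.24×10⁻¹⁶ = 3.04×10⁴ Ω = 30.4 kΩ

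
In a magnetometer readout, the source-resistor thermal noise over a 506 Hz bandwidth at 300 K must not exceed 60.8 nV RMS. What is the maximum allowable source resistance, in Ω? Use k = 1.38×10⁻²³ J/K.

441 Ω

Johnson–Nyquist: V_n = √(4kTRB) ⇒ R = V_n² / (4kTB)
4kTB = 4 × 1.38×10⁻²³ × 300 × 5.06×10² = 8.38×10⁻¹⁸
R = (6.08×10⁻⁸)² / 8.38×10⁻¹⁸ = 4.41×10² Ω = 441 Ω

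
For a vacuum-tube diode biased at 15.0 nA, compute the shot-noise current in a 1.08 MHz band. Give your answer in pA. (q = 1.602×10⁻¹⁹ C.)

72.0 pA

I_n = √(2qI·B)
2qI·B = 2 × 1.602×10⁻¹⁹ × 1.50×10⁻⁸ × 1.08×10⁶ = 5.19×10⁻²¹ A²
I_n = √(5.19×10⁻²¹) = 7.20×10⁻¹¹ A = 72.0 pA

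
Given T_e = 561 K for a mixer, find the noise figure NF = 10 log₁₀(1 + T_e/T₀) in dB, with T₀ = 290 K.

4.68 dB

F = 1 + T_e/T₀ = 1 + 561/290 = 2.93448
NF = 10 log₁₀(2.93448) = 4.68 dB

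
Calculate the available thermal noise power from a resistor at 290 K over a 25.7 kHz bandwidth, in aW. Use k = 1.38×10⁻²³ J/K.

P_n = kTB = 1.38×10⁻²³ × 290 × 2.57×10⁴ = 1.03×10⁻¹⁶ W = 103 aW

103 aW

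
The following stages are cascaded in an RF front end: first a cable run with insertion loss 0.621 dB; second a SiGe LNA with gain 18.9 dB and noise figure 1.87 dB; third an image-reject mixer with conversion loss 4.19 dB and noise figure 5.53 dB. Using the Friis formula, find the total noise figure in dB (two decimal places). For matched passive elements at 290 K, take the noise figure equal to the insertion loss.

2.58 dB

Convert to linear (a loss of L dB is a gain of −L dB): F_i = 10^(NF_i/10), G_i = 10^(G_i,dB/10)
  Stage 1: F_1 = 10^(0.621/10) = 1.154, G_1 = 10^(−0.621/10) = 0.8668
  Stage 2: F_2 = 10^(1.87/10) = 1.538, G_2 = 10^(18.9/10) = 77.62
  Stage 3: F_3 = 10^(5.53/10) = 3.573, G_3 = 10^(−4.19/10) = 0.3811
Friis cascade:
  F = 1.154 + (1.538 − 1)/0.8668 + (3.573 − 1)/67.28 = 1.813
NF = 10 log₁₀(1.813) = 2.58 dB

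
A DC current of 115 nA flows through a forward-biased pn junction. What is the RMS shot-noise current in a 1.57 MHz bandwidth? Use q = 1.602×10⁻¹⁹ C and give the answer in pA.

241 pA

I_n = √(2qI·B)
2qI·B = 2 × 1.602×10⁻¹⁹ × 1.15×10⁻⁷ × 1.57×10⁶ = 5.78×10⁻²⁰ A²
I_n = √(5.78×10⁻²⁰) = 2.41×10⁻¹⁰ A = 241 pA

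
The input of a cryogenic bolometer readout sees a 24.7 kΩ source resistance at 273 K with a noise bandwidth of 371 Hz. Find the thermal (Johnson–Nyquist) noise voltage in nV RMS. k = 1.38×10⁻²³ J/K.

V_n = √(4kTRB)
4kTRB = 4 × 1.38×10⁻²³ × 273 × 2.47×10⁴ × 3.71×10² = 1.38×10⁻¹³ V²
V_n = √(1.38×10⁻¹³) = 3.72×10⁻⁷ V = 372 nV

372 nV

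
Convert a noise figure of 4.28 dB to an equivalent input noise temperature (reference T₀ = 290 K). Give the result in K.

487 K

F = 10^(4.28/10) = 2.67917
T_e = (F − 1)·T₀ = (2.67917 − 1) × 290 = 487 K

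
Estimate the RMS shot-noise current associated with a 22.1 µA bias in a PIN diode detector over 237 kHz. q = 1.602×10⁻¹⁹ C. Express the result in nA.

I_n = √(2qI·B)
2qI·B = 2 × 1.602×10⁻¹⁹ × 2.21×10⁻⁵ × 2.37×10⁵ = 1.68×10⁻¹⁸ A²
I_n = √(1.68×10⁻¹⁸) = 1.30×10⁻⁹ A = 1.30 nA

1.30 nA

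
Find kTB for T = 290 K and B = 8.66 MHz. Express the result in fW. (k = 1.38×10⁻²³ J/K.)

P_n = kTB = 1.38×10⁻²³ × 290 × 8.66×10⁶ = 3.47×10⁻¹⁴ W = 34.7 fW

34.7 fW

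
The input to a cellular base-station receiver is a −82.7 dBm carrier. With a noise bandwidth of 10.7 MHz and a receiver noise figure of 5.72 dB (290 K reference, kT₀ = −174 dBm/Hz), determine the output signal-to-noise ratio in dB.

15.3 dB

Noise floor: N = −174 + 10 log₁₀(B) + NF
10 log₁₀(1.07×10⁷) = 70.29 dB
N = −174 + 70.29 + 5.72 = −97.99 dBm
SNR = P_sig − N = −82.7 − (−97.99) = 15.29 dB → 15.3 dB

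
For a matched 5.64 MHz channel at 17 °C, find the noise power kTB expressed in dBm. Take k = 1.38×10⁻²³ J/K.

−106.5 dBm

T = 17 °C + 273.15 = 290.15 K
P_n = kTB = 1.38×10⁻²³ × 290.15 × 5.64×10⁶ = 2.26×10⁻¹⁴ W
In dBm: 10 log₁₀(2.26×10⁻¹⁴ / 10⁻³) = −106.5 dBm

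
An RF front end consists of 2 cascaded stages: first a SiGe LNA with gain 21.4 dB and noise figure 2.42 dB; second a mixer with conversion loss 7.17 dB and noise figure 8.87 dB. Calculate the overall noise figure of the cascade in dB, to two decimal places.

2.54 dB

Convert to linear (a loss of L dB is a gain of −L dB): F_i = 10^(NF_i/10), G_i = 10^(G_i,dB/10)
  Stage 1: F_1 = 10^(2.42/10) = 1.746, G_1 = 10^(21.4/10) = 138.0
  Stage 2: F_2 = 10^(8.87/10) = 7.709, G_2 = 10^(−7.17/10) = 0.1919
Friis cascade:
  F = 1.746 + (7.709 − 1)/138.0 = 1.794
NF = 10 log₁₀(1.794) = 2.54 dB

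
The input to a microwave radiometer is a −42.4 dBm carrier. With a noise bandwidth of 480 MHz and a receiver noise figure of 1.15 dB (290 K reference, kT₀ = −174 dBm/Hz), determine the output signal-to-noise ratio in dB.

Noise floor: N = −174 + 10 log₁₀(B) + NF
10 log₁₀(4.80×10⁸) = 86.81 dB
N = −174 + 86.81 + 1.15 = −86.04 dBm
SNR = P_sig − N = −42.4 − (−86.04) = 43.64 dB → 43.6 dB

43.6 dB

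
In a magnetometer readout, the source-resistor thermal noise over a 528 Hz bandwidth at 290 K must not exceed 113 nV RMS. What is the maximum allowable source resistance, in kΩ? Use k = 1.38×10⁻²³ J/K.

1.51 kΩ

Johnson–Nyquist: V_n = √(4kTRB) ⇒ R = V_n² / (4kTB)
4kTB = 4 × 1.38×10⁻²³ × 290 × 5.28×10² = 8.45×10⁻¹⁸
R = (1.13×10⁻⁷)² / 8.45×10⁻¹⁸ = 1.51×10³ Ω = 1.51 kΩ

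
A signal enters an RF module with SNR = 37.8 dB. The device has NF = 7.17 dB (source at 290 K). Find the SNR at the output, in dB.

30.63 dB

By definition F = SNR_in/SNR_out, so in dB: SNR_out = SNR_in − NF
SNR_out = 37.8 − 7.17 = 30.63 dB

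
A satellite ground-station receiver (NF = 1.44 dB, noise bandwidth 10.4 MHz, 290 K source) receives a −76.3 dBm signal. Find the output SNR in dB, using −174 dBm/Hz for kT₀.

26.1 dB

Noise floor: N = −174 + 10 log₁₀(B) + NF
10 log₁₀(1.04×10⁷) = 70.17 dB
N = −174 + 70.17 + 1.44 = −102.39 dBm
SNR = P_sig − N = −76.3 − (−102.39) = 26.09 dB → 26.1 dB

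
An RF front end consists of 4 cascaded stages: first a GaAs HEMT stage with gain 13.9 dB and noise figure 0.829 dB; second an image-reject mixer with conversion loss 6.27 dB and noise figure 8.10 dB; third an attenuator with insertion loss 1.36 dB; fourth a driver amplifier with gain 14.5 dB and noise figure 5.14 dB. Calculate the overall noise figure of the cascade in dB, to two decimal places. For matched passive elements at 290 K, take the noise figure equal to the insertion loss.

3.08 dB

Convert to linear (a loss of L dB is a gain of −L dB): F_i = 10^(NF_i/10), G_i = 10^(G_i,dB/10)
  Stage 1: F_1 = 10^(0.829/10) = 1.210, G_1 = 10^(13.9/10) = 24.55
  Stage 2: F_2 = 10^(8.10/10) = 6.457, G_2 = 10^(−6.27/10) = 0.2360
  Stage 3: F_3 = 10^(1.36/10) = 1.368, G_3 = 10^(−1.36/10) = 0.7311
  Stage 4: F_4 = 10^(5.14/10) = 3.266, G_4 = 10^(14.5/10) = 28.18
Friis cascade:
  F = 1.210 + (6.457 − 1)/24.55 + (1.368 − 1)/5.794 + (3.266 − 1)/4.236 = 2.031
NF = 10 log₁₀(2.031) = 3.08 dB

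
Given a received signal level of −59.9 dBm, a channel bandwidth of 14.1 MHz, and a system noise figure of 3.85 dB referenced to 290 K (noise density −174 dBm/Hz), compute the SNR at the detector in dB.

Noise floor: N = −174 + 10 log₁₀(B) + NF
10 log₁₀(1.41×10⁷) = 71.49 dB
N = −174 + 71.49 + 3.85 = −98.66 dBm
SNR = P_sig − N = −59.9 − (−98.66) = 38.76 dB → 38.8 dB

38.8 dB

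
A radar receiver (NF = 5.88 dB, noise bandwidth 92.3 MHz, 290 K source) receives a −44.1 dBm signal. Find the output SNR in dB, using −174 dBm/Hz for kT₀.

Noise floor: N = −174 + 10 log₁₀(B) + NF
10 log₁₀(9.23×10⁷) = 79.65 dB
N = −174 + 79.65 + 5.88 = −88.47 dBm
SNR = P_sig − N = −44.1 − (−88.47) = 44.37 dB → 44.4 dB

44.4 dB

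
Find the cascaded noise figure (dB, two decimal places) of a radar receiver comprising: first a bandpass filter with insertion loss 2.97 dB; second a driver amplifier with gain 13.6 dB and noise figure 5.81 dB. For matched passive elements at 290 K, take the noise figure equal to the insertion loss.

8.78 dB

Convert to linear (a loss of L dB is a gain of −L dB): F_i = 10^(NF_i/10), G_i = 10^(G_i,dB/10)
  Stage 1: F_1 = 10^(2.97/10) = 1.982, G_1 = 10^(−2.97/10) = 0.5047
  Stage 2: F_2 = 10^(5.81/10) = 3.811, G_2 = 10^(13.6/10) = 22.91
Friis cascade:
  F = 1.982 + (3.811 − 1)/0.5047 = 7.551
NF = 10 log₁₀(7.551) = 8.78 dB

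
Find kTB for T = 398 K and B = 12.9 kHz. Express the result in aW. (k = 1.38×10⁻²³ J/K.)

70.9 aW

P_n = kTB = 1.38×10⁻²³ × 398 × 1.29×10⁴ = 7.09×10⁻¹⁷ W = 70.9 aW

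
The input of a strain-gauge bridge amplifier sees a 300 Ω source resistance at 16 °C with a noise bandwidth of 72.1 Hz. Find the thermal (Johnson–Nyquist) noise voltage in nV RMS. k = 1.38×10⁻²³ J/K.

T = 16 °C + 273.15 = 289.15 K
V_n = √(4kTRB)
4kTRB = 4 × 1.38×10⁻²³ × 289.15 × 3.00×10² × 7.21×10¹ = 3.45×10⁻¹⁶ V²
V_n = √(3.45×10⁻¹⁶) = 1.86×10⁻⁸ V = 18.6 nV

18.6 nV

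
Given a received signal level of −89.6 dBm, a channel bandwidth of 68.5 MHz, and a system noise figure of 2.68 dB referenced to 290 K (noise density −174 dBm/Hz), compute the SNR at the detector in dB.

3.4 dB

Noise floor: N = −174 + 10 log₁₀(B) + NF
10 log₁₀(6.85×10⁷) = 78.36 dB
N = −174 + 78.36 + 2.68 = −92.96 dBm
SNR = P_sig − N = −89.6 − (−92.96) = 3.36 dB → 3.4 dB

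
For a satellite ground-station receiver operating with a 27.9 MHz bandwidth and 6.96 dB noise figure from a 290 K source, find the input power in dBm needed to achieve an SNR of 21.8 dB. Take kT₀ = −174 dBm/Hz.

−70.8 dBm

Sensitivity = −174 + 10 log₁₀(B) + NF + SNR_min
= −174 + 74.46 + 6.96 + 21.8
= −70.78 dBm → −70.8 dBm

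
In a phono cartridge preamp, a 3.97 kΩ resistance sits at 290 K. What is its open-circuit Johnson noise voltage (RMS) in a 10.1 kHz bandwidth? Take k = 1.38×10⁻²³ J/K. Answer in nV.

801 nV

V_n = √(4kTRB)
4kTRB = 4 × 1.38×10⁻²³ × 290 × 3.97×10³ × 1.01×10⁴ = 6.42×10⁻¹³ V²
V_n = √(6.42×10⁻¹³) = 8.01×10⁻⁷ V = 801 nV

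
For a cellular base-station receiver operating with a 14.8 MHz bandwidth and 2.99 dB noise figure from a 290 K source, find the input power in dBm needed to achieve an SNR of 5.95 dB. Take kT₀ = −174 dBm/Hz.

Sensitivity = −174 + 10 log₁₀(B) + NF + SNR_min
= −174 + 71.7 + 2.99 + 5.95
= −93.36 dBm → −93.4 dBm

−93.4 dBm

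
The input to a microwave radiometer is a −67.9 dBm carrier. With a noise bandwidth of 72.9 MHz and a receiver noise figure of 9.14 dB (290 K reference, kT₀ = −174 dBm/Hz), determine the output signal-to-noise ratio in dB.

Noise floor: N = −174 + 10 log₁₀(B) + NF
10 log₁₀(7.29×10⁷) = 78.63 dB
N = −174 + 78.63 + 9.14 = −86.23 dBm
SNR = P_sig − N = −67.9 − (−86.23) = 18.33 dB → 18.3 dB

18.3 dB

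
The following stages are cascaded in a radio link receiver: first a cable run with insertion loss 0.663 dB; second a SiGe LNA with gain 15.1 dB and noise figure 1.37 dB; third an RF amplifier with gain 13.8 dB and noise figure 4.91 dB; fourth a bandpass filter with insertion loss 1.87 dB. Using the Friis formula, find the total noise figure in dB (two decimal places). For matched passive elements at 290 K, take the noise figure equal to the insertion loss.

2.24 dB

Convert to linear (a loss of L dB is a gain of −L dB): F_i = 10^(NF_i/10), G_i = 10^(G_i,dB/10)
  Stage 1: F_1 = 10^(0.663/10) = 1.165, G_1 = 10^(−0.663/10) = 0.8584
  Stage 2: F_2 = 10^(1.37/10) = 1.371, G_2 = 10^(15.1/10) = 32.36
  Stage 3: F_3 = 10^(4.91/10) = 3.097, G_3 = 10^(13.8/10) = 23.99
  Stage 4: F_4 = 10^(1.87/10) = 1.538, G_4 = 10^(−1.87/10) = 0.6501
Friis cascade:
  F = 1.165 + (1.371 − 1)/0.8584 + (3.097 − 1)/27.78 + (1.538 − 1)/666.3 = 1.673
NF = 10 log₁₀(1.673) = 2.24 dB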